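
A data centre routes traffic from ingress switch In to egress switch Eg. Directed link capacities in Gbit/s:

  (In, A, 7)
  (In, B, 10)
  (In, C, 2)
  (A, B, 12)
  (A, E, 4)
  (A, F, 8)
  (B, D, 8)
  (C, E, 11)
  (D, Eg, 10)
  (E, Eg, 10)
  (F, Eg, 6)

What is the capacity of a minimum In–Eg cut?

17

Augment In→A→E→Eg: bottleneck 4, flow now 4.
Augment In→A→F→Eg: bottleneck 3, flow now 7.
Augment In→B→D→Eg: bottleneck 8, flow now 15.
Augment In→C→E→Eg: bottleneck 2, flow now 17.
No augmenting path remains; maximum flow = 17.
By max-flow min-cut, the minimum cut capacity equals the max flow.
In the residual graph, reachable from In: {In, B}.
Min-cut edges: In→A (7), In→C (2), B→D (8); capacity 7 + 2 + 8 = 17.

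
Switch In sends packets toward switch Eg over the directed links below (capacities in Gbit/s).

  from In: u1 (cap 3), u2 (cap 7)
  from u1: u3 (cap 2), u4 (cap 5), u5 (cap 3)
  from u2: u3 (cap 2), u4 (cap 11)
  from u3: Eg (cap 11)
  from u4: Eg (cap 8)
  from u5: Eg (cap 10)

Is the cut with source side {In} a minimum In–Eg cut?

Yes — it is a minimum cut (capacity 10).

Given cut capacity: 3 + 7 = 10.
Augment In→u1→u3→Eg: bottleneck 2, flow now 2.
Augment In→u1→u4→Eg: bottleneck 1, flow now 3.
Augment In→u2→u3→Eg: bottleneck 2, flow now 5.
Augment In→u2→u4→Eg: bottleneck 5, flow now 10.
No augmenting path remains; maximum flow = 10.
Cut capacity 10 equals the max flow, so it is a minimum cut.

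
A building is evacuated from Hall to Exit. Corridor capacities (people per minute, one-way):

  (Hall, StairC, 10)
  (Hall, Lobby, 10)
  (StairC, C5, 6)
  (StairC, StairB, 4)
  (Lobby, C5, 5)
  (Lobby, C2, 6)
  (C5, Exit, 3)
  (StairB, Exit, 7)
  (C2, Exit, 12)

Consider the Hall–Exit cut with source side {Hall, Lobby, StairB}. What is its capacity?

28

Edges leaving {Hall, Lobby, StairB}: Hall→StairC (10), Lobby→C5 (5), Lobby→C2 (6), StairB→Exit (7).
Cut capacity = 10 + 5 + 6 + 7 = 28.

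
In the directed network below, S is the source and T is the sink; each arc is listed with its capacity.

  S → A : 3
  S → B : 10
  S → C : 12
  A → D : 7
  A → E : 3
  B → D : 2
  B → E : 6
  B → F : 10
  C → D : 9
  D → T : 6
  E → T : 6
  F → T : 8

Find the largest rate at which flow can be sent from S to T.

19

Augment S→A→D→T: bottleneck 3, flow now 3.
Augment S→B→D→T: bottleneck 2, flow now 5.
Augment S→B→E→T: bottleneck 6, flow now 11.
Augment S→B→F→T: bottleneck 2, flow now 13.
Augment S→C→D→T: bottleneck 1, flow now 14.
Augment S→C→D→B→F→T: bottleneck 2, flow now 16. (uses reverse residual edge)
Augment S→C→D→A→E→B→F→T: bottleneck 3, flow now 19. (uses reverse residual edge)
No augmenting path remains; maximum flow = 19.
In the residual graph, reachable from S: {S, C, D}.
Min-cut edges: S→A (3), S→B (10), D→T (6); capacity 3 + 10 + 6 = 19.
This cut is saturated, so no flow can exceed 19.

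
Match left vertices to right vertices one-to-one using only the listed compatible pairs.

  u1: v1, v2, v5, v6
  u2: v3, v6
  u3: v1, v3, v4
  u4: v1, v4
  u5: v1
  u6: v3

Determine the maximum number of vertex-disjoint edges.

5

Unit-capacity flow: source→left, listed edges, right→sink; max matching = max flow.
Augmenting path u1→v1 (+1); matched 1.
Augmenting path u2→v3 (+1); matched 2.
Augmenting path u3→v4 (+1); matched 3.
Augmenting path u4→v1→u1→v2 (+1); matched 4.
Augmenting path u6→v3→u2→v6 (+1); matched 5.
No augmenting path remains; maximum matching = 5.
König certificate: {u1, u2, v1, v3, v4} is a vertex cover of size 5 (every listed pair touches it), so no matching can be larger.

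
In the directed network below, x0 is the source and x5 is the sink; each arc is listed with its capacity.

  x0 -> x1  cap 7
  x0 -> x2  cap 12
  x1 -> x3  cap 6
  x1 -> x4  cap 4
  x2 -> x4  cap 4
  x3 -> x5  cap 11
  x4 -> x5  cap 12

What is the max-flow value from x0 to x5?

11

Augment x0→x1→x3→x5: bottleneck 6, flow now 6.
Augment x0→x1→x4→x5: bottleneck 1, flow now 7.
Augment x0→x2→x4→x5: bottleneck 4, flow now 11.
No augmenting path remains; maximum flow = 11.
In the residual graph, reachable from x0: {x0, x2}.
Min-cut edges: x0→x1 (7), x2→x4 (4); capacity 7 + 4 = 11.
This cut is saturated, so no flow can exceed 11.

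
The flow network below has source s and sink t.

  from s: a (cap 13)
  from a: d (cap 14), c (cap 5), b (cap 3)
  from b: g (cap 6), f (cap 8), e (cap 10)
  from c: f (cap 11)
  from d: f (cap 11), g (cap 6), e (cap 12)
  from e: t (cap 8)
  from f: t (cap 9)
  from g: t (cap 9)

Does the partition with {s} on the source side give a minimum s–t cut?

Yes — it is a minimum cut (capacity 13).

Given cut capacity: 13 = 13.
Augment s→a→b→e→t: bottleneck 3, flow now 3.
Augment s→a→c→f→t: bottleneck 5, flow now 8.
Augment s→a→d→e→t: bottleneck 5, flow now 13.
No augmenting path remains; maximum flow = 13.
Cut capacity 13 equals the max flow, so it is a minimum cut.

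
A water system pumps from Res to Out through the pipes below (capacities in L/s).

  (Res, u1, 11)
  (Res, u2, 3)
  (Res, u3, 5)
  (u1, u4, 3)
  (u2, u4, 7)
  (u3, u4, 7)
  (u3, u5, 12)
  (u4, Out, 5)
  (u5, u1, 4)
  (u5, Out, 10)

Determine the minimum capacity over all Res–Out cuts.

10

Augment Res→u1→u4→Out: bottleneck 3, flow now 3.
Augment Res→u2→u4→Out: bottleneck 2, flow now 5.
Augment Res→u3→u5→Out: bottleneck 5, flow now 10.
No augmenting path remains; maximum flow = 10.
By max-flow min-cut, the minimum cut capacity equals the max flow.
In the residual graph, reachable from Res: {Res, u1, u2, u4}.
Min-cut edges: Res→u3 (5), u4→Out (5); capacity 5 + 5 = 10.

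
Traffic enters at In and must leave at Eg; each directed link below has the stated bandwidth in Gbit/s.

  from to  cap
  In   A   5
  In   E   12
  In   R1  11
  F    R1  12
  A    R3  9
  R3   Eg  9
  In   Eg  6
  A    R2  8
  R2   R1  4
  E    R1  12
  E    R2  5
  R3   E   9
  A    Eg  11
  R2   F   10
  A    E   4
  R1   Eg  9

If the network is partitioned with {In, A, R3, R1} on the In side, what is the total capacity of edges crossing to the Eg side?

68

Edges leaving {In, A, R3, R1}: In→E (12), In→Eg (6), A→E (4), A→R2 (8), A→Eg (11), R3→E (9), R3→Eg (9), R1→Eg (9).
Cut capacity = 12 + 6 + 4 + 8 + 11 + 9 + 9 + 9 = 68.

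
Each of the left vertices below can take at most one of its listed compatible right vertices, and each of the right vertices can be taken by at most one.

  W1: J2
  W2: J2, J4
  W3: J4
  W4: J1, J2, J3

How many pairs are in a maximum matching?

Unit-capacity flow: source→left, listed edges, right→sink; max matching = max flow.
Augmenting path W1→J2 (+1); matched 1.
Augmenting path W2→J4 (+1); matched 2.
Augmenting path W4→J1 (+1); matched 3.
No augmenting path remains; maximum matching = 3.
König certificate: {W4, J2, J4} is a vertex cover of size 3 (every listed pair touches it), so no matching can be larger.

3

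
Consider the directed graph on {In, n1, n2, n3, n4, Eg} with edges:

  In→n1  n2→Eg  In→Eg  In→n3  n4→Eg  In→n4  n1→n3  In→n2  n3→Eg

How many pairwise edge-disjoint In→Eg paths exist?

Assign every edge capacity 1; by Menger, the answer equals the max flow.
Path In→Eg (+1); total 1.
Path In→n2→Eg (+1); total 2.
Path In→n3→Eg (+1); total 3.
Path In→n4→Eg (+1); total 4.
No residual In→Eg path; max flow = 4.
Certifying cut of size 4: {In→Eg, In→n2, In→n4, n3→Eg}.

4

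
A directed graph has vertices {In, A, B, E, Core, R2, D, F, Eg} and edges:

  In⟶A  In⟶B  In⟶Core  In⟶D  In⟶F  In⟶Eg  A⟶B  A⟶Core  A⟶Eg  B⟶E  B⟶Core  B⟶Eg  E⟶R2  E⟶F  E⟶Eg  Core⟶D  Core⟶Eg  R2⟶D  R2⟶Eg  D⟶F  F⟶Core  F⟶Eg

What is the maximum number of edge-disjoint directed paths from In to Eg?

Assign every edge capacity 1; by Menger, the answer equals the max flow.
Path In→Eg (+1); total 1.
Path In→A→Eg (+1); total 2.
Path In→B→Eg (+1); total 3.
Path In→Core→Eg (+1); total 4.
Path In→F→Eg (+1); total 5.
No residual In→Eg path; max flow = 5.
Certifying cut of size 5: {Core→Eg, F→Eg, In→A, In→B, In→Eg}.

5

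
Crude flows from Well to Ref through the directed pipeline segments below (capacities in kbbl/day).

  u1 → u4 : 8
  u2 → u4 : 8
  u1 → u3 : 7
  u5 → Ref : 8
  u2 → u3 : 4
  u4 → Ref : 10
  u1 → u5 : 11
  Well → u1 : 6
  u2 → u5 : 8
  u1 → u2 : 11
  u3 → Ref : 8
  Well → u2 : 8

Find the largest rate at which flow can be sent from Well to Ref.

14

Augment Well→u1→u3→Ref: bottleneck 6, flow now 6.
Augment Well→u2→u3→Ref: bottleneck 2, flow now 8.
Augment Well→u2→u4→Ref: bottleneck 6, flow now 14.
No augmenting path remains; maximum flow = 14.
In the residual graph, reachable from Well: {Well}.
Min-cut edges: Well→u1 (6), Well→u2 (8); capacity 6 + 8 = 14.
This cut is saturated, so no flow can exceed 14.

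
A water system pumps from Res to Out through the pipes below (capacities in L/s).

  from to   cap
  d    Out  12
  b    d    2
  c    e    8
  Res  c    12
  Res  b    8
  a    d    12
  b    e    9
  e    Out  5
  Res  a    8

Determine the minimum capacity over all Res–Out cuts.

15

Augment Res→a→d→Out: bottleneck 8, flow now 8.
Augment Res→b→d→Out: bottleneck 2, flow now 10.
Augment Res→b→e→Out: bottleneck 5, flow now 15.
No augmenting path remains; maximum flow = 15.
By max-flow min-cut, the minimum cut capacity equals the max flow.
In the residual graph, reachable from Res: {Res, b, c, e}.
Min-cut edges: Res→a (8), b→d (2), e→Out (5); capacity 8 + 2 + 5 = 15.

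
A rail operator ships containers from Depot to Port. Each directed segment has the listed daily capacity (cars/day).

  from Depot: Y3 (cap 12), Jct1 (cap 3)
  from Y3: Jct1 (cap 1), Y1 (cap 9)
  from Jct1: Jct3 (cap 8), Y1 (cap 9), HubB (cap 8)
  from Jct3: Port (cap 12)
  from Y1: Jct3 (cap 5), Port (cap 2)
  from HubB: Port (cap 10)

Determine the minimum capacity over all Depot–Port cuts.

11

Augment Depot→Y3→Y1→Port: bottleneck 2, flow now 2.
Augment Depot→Jct1→Jct3→Port: bottleneck 3, flow now 5.
Augment Depot→Y3→Jct1→Jct3→Port: bottleneck 1, flow now 6.
Augment Depot→Y3→Y1→Jct3→Port: bottleneck 5, flow now 11.
No augmenting path remains; maximum flow = 11.
By max-flow min-cut, the minimum cut capacity equals the max flow.
In the residual graph, reachable from Depot: {Depot, Y3, Y1}.
Min-cut edges: Depot→Jct1 (3), Y3→Jct1 (1), Y1→Jct3 (5), Y1→Port (2); capacity 3 + 1 + 5 + 2 = 11.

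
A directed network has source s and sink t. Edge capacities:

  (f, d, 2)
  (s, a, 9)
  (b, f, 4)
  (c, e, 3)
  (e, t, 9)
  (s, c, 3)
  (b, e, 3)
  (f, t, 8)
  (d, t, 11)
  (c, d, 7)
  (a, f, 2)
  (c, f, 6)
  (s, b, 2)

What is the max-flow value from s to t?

7

Augment s→a→f→t: bottleneck 2, flow now 2.
Augment s→b→e→t: bottleneck 2, flow now 4.
Augment s→c→d→t: bottleneck 3, flow now 7.
No augmenting path remains; maximum flow = 7.
In the residual graph, reachable from s: {s, a}.
Min-cut edges: s→b (2), s→c (3), a→f (2); capacity 2 + 3 + 2 = 7.
This cut is saturated, so no flow can exceed 7.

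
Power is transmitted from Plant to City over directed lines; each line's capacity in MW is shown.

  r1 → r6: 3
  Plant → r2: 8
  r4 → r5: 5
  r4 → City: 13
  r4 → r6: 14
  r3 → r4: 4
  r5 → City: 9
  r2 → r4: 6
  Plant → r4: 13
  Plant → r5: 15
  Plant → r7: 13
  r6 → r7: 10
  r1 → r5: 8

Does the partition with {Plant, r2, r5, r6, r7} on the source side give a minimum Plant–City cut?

Given cut capacity: 13 + 6 + 9 = 28.
Augment Plant→r4→City: bottleneck 13, flow now 13.
Augment Plant→r5→City: bottleneck 9, flow now 22.
No augmenting path remains; maximum flow = 22.
In the residual graph, reachable from Plant: {Plant, r2, r4, r5, r6, r7}.
Min-cut edges: r4→City (13), r5→City (9); capacity 13 + 9 = 22.
Cut capacity 28 exceeds the max flow 22, so it is not minimum.

No — its capacity is 28, but the minimum cut has capacity 22.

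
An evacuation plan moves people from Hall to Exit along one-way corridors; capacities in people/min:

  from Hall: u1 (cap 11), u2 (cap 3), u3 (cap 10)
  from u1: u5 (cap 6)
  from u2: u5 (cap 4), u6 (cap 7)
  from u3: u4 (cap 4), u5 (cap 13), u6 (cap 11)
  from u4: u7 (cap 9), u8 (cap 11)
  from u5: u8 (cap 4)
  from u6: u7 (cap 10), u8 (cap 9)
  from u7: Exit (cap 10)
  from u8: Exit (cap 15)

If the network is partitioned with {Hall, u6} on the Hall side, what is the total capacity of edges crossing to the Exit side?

43

Edges leaving {Hall, u6}: Hall→u1 (11), Hall→u2 (3), Hall→u3 (10), u6→u7 (10), u6→u8 (9).
Cut capacity = 11 + 3 + 10 + 10 + 9 = 43.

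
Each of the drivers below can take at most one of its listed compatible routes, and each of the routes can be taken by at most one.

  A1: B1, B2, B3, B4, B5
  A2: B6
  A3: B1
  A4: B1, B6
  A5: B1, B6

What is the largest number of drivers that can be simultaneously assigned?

3

Unit-capacity flow: source→left, listed edges, right→sink; max matching = max flow.
Augmenting path A1→B1 (+1); matched 1.
Augmenting path A2→B6 (+1); matched 2.
Augmenting path A3→B1→A1→B2 (+1); matched 3.
No augmenting path remains; maximum matching = 3.
König certificate: {A1, B1, B6} is a vertex cover of size 3 (every listed pair touches it), so no matching can be larger.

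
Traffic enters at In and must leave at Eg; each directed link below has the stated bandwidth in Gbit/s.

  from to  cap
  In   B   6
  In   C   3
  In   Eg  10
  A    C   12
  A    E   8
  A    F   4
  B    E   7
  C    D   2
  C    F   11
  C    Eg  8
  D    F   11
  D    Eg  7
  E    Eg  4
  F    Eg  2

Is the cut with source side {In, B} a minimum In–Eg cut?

Given cut capacity: 3 + 10 + 7 = 20.
Augment In→Eg: bottleneck 10, flow now 10.
Augment In→C→Eg: bottleneck 3, flow now 13.
Augment In→B→E→Eg: bottleneck 4, flow now 17.
No augmenting path remains; maximum flow = 17.
In the residual graph, reachable from In: {In, B, E}.
Min-cut edges: In→C (3), In→Eg (10), E→Eg (4); capacity 3 + 10 + 4 = 17.
Cut capacity 20 exceeds the max flow 17, so it is not minimum.

No — its capacity is 20, but the minimum cut has capacity 17.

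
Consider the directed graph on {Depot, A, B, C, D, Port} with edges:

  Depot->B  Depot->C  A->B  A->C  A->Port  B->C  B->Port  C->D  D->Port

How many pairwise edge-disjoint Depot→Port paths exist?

Assign every edge capacity 1; by Menger, the answer equals the max flow.
Path Depot→B→Port (+1); total 1.
Path Depot→C→D→Port (+1); total 2.
No residual Depot→Port path; max flow = 2.
Certifying cut of size 2: {Depot→B, Depot→C}.

2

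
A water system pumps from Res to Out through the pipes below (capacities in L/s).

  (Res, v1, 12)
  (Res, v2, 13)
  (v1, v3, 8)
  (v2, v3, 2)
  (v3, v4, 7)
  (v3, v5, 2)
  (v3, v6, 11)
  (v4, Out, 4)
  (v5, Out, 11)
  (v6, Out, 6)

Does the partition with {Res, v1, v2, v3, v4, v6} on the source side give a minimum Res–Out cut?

Given cut capacity: 2 + 4 + 6 = 12.
Augment Res→v1→v3→v4→Out: bottleneck 4, flow now 4.
Augment Res→v1→v3→v5→Out: bottleneck 2, flow now 6.
Augment Res→v1→v3→v6→Out: bottleneck 2, flow now 8.
Augment Res→v2→v3→v6→Out: bottleneck 2, flow now 10.
No augmenting path remains; maximum flow = 10.
In the residual graph, reachable from Res: {Res, v1, v2}.
Min-cut edges: v1→v3 (8), v2→v3 (2); capacity 8 + 2 = 10.
Cut capacity 12 exceeds the max flow 10, so it is not minimum.

No — its capacity is 12, but the minimum cut has capacity 10.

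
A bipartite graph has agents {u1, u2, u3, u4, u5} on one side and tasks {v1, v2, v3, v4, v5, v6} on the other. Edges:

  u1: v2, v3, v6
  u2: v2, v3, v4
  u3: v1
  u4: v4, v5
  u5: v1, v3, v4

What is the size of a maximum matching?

Unit-capacity flow: source→left, listed edges, right→sink; max matching = max flow.
Augmenting path u1→v2 (+1); matched 1.
Augmenting path u2→v3 (+1); matched 2.
Augmenting path u3→v1 (+1); matched 3.
Augmenting path u4→v4 (+1); matched 4.
Augmenting path u5→v4→u4→v5 (+1); matched 5.
No augmenting path remains; maximum matching = 5.
König certificate: {u1, u2, u3, u4, u5} is a vertex cover of size 5 (every listed pair touches it), so no matching can be larger.

5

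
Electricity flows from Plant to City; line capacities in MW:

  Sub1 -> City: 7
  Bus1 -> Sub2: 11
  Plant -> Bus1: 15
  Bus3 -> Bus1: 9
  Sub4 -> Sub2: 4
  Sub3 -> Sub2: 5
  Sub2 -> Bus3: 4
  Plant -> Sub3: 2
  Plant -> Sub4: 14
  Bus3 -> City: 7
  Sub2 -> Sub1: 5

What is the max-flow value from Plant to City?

9

Augment Plant→Sub4→Sub2→Sub1→City: bottleneck 4, flow now 4.
Augment Plant→Sub3→Sub2→Sub1→City: bottleneck 1, flow now 5.
Augment Plant→Sub3→Sub2→Bus3→City: bottleneck 1, flow now 6.
Augment Plant→Bus1→Sub2→Bus3→City: bottleneck 3, flow now 9.
No augmenting path remains; maximum flow = 9.
In the residual graph, reachable from Plant: {Plant, Sub4, Sub3, Bus1, Sub2}.
Min-cut edges: Sub2→Sub1 (5), Sub2→Bus3 (4); capacity 5 + 4 = 9.
This cut is saturated, so no flow can exceed 9.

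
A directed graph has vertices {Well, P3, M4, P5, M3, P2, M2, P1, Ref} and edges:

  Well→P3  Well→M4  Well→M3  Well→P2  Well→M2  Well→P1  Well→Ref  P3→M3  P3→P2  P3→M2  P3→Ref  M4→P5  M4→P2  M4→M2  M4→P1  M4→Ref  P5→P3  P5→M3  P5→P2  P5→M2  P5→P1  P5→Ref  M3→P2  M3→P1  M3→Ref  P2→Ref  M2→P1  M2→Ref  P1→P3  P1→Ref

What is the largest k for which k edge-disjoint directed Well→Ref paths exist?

Assign every edge capacity 1; by Menger, the answer equals the max flow.
Path Well→Ref (+1); total 1.
Path Well→P3→Ref (+1); total 2.
Path Well→M4→Ref (+1); total 3.
Path Well→M3→Ref (+1); total 4.
Path Well→P2→Ref (+1); total 5.
Path Well→M2→Ref (+1); total 6.
Path Well→P1→Ref (+1); total 7.
No residual Well→Ref path; max flow = 7.
Certifying cut of size 7: {Well→M2, Well→M3, Well→M4, Well→P1, Well→P2, Well→P3, Well→Ref}.

7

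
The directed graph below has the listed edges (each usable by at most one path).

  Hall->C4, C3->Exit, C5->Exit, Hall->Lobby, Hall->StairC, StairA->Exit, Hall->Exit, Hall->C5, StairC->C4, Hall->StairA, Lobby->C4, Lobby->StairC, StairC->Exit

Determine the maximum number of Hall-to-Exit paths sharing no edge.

4

Assign every edge capacity 1; by Menger, the answer equals the max flow.
Path Hall→Exit (+1); total 1.
Path Hall→StairC→Exit (+1); total 2.
Path Hall→StairA→Exit (+1); total 3.
Path Hall→C5→Exit (+1); total 4.
No residual Hall→Exit path; max flow = 4.
Certifying cut of size 4: {Hall→C5, Hall→Exit, Hall→StairA, StairC→Exit}.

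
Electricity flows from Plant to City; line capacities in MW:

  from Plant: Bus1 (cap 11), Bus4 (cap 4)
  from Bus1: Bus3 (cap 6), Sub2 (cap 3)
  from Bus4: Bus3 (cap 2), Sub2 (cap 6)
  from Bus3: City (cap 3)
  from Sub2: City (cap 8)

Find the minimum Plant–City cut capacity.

Augment Plant→Bus1→Bus3→City: bottleneck 3, flow now 3.
Augment Plant→Bus1→Sub2→City: bottleneck 3, flow now 6.
Augment Plant→Bus4→Sub2→City: bottleneck 4, flow now 10.
No augmenting path remains; maximum flow = 10.
By max-flow min-cut, the minimum cut capacity equals the max flow.
In the residual graph, reachable from Plant: {Plant, Bus1, Bus3}.
Min-cut edges: Plant→Bus4 (4), Bus1→Sub2 (3), Bus3→City (3); capacity 4 + 3 + 3 = 10.

10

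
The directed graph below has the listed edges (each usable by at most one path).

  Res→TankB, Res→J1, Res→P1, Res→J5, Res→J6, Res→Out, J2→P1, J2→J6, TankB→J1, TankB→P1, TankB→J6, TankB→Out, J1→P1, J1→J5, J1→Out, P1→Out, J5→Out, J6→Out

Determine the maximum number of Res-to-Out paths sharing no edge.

6

Assign every edge capacity 1; by Menger, the answer equals the max flow.
Path Res→Out (+1); total 1.
Path Res→TankB→Out (+1); total 2.
Path Res→J1→Out (+1); total 3.
Path Res→P1→Out (+1); total 4.
Path Res→J5→Out (+1); total 5.
Path Res→J6→Out (+1); total 6.
No residual Res→Out path; max flow = 6.
Certifying cut of size 6: {Res→J1, Res→J5, Res→J6, Res→Out, Res→P1, Res→TankB}.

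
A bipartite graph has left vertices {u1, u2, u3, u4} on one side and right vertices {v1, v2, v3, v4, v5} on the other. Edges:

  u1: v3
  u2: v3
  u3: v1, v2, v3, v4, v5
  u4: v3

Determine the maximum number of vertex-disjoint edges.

Unit-capacity flow: source→left, listed edges, right→sink; max matching = max flow.
Augmenting path u1→v3 (+1); matched 1.
Augmenting path u3→v1 (+1); matched 2.
No augmenting path remains; maximum matching = 2.
König certificate: {u3, v3} is a vertex cover of size 2 (every listed pair touches it), so no matching can be larger.

2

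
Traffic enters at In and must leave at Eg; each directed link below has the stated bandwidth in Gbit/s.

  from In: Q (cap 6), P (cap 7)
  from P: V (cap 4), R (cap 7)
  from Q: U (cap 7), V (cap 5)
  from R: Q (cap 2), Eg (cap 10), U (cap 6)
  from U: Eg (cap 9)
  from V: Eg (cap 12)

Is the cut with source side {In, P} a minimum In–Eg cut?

Given cut capacity: 6 + 7 + 4 = 17.
Augment In→P→R→Eg: bottleneck 7, flow now 7.
Augment In→Q→U→Eg: bottleneck 6, flow now 13.
No augmenting path remains; maximum flow = 13.
In the residual graph, reachable from In: {In}.
Min-cut edges: In→P (7), In→Q (6); capacity 7 + 6 = 13.
Cut capacity 17 exceeds the max flow 13, so it is not minimum.

No — its capacity is 17, but the minimum cut has capacity 13.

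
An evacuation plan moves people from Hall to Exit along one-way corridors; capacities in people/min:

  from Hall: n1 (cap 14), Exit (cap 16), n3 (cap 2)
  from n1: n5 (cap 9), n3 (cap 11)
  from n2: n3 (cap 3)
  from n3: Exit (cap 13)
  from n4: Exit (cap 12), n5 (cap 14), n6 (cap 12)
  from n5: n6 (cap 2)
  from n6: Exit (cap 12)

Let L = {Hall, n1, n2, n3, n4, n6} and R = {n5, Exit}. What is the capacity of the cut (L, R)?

76

Edges leaving {Hall, n1, n2, n3, n4, n6}: Hall→Exit (16), n1→n5 (9), n3→Exit (13), n4→n5 (14), n4→Exit (12), n6→Exit (12).
Cut capacity = 16 + 9 + 13 + 14 + 12 + 12 = 76.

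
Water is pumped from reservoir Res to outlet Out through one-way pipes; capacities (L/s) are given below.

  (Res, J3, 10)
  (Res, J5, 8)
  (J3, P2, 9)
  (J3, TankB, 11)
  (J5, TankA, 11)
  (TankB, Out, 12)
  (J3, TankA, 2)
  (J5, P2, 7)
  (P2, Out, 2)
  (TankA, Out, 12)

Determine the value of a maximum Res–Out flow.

18

Augment Res→J5→TankA→Out: bottleneck 8, flow now 8.
Augment Res→J3→TankA→Out: bottleneck 2, flow now 10.
Augment Res→J3→TankB→Out: bottleneck 8, flow now 18.
No augmenting path remains; maximum flow = 18.
In the residual graph, reachable from Res: {Res}.
Min-cut edges: Res→J5 (8), Res→J3 (10); capacity 8 + 10 = 18.
This cut is saturated, so no flow can exceed 18.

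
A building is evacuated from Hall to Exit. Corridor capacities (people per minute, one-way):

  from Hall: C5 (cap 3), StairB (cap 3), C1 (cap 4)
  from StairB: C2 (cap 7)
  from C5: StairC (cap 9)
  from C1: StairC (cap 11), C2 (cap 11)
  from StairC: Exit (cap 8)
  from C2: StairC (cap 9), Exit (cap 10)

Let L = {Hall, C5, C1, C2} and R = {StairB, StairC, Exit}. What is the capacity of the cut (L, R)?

42

Edges leaving {Hall, C5, C1, C2}: Hall→StairB (3), C5→StairC (9), C1→StairC (11), C2→StairC (9), C2→Exit (10).
Cut capacity = 3 + 9 + 11 + 9 + 10 = 42.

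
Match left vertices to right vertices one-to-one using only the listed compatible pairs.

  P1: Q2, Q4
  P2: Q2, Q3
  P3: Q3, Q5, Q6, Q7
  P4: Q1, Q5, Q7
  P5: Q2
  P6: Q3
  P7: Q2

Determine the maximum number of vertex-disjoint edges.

5

Unit-capacity flow: source→left, listed edges, right→sink; max matching = max flow.
Augmenting path P1→Q2 (+1); matched 1.
Augmenting path P2→Q3 (+1); matched 2.
Augmenting path P3→Q5 (+1); matched 3.
Augmenting path P4→Q1 (+1); matched 4.
Augmenting path P5→Q2→P1→Q4 (+1); matched 5.
No augmenting path remains; maximum matching = 5.
König certificate: {P1, P3, P4, Q2, Q3} is a vertex cover of size 5 (every listed pair touches it), so no matching can be larger.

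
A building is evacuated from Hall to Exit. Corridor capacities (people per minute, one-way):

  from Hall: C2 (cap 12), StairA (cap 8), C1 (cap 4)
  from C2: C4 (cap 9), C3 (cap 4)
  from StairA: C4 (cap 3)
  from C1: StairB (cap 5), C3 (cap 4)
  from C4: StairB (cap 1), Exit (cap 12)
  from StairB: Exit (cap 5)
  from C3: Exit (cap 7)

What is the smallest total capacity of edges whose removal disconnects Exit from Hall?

Augment Hall→C2→C4→Exit: bottleneck 9, flow now 9.
Augment Hall→C2→C3→Exit: bottleneck 3, flow now 12.
Augment Hall→StairA→C4→Exit: bottleneck 3, flow now 15.
Augment Hall→C1→StairB→Exit: bottleneck 4, flow now 19.
No augmenting path remains; maximum flow = 19.
By max-flow min-cut, the minimum cut capacity equals the max flow.
In the residual graph, reachable from Hall: {Hall, StairA}.
Min-cut edges: Hall→C2 (12), Hall→C1 (4), StairA→C4 (3); capacity 12 + 4 + 3 = 19.

19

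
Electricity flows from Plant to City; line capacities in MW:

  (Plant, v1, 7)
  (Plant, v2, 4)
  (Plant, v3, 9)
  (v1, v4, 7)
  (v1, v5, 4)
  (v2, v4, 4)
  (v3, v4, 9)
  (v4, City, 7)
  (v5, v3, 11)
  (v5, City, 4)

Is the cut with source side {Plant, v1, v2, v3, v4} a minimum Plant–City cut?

Given cut capacity: 4 + 7 = 11.
Augment Plant→v1→v4→City: bottleneck 7, flow now 7.
Augment Plant→v2→v4→v1→v5→City: bottleneck 4, flow now 11. (uses reverse residual edge)
No augmenting path remains; maximum flow = 11.
Cut capacity 11 equals the max flow, so it is a minimum cut.

Yes — it is a minimum cut (capacity 11).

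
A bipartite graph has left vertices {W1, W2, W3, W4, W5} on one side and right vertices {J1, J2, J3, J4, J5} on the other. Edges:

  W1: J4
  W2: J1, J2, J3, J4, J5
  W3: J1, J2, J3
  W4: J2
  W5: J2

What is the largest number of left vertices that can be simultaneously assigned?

Unit-capacity flow: source→left, listed edges, right→sink; max matching = max flow.
Augmenting path W1→J4 (+1); matched 1.
Augmenting path W2→J1 (+1); matched 2.
Augmenting path W3→J2 (+1); matched 3.
Augmenting path W4→J2→W3→J3 (+1); matched 4.
No augmenting path remains; maximum matching = 4.
König certificate: {W1, W2, W3, J2} is a vertex cover of size 4 (every listed pair touches it), so no matching can be larger.

4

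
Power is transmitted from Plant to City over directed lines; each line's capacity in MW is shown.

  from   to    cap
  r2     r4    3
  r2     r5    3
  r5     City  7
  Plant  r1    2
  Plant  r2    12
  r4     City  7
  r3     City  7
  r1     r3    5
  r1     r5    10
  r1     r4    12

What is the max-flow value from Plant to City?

Augment Plant→r1→r3→City: bottleneck 2, flow now 2.
Augment Plant→r2→r4→City: bottleneck 3, flow now 5.
Augment Plant→r2→r5→City: bottleneck 3, flow now 8.
No augmenting path remains; maximum flow = 8.
In the residual graph, reachable from Plant: {Plant, r2}.
Min-cut edges: Plant→r1 (2), r2→r4 (3), r2→r5 (3); capacity 2 + 3 + 3 = 8.
This cut is saturated, so no flow can exceed 8.

8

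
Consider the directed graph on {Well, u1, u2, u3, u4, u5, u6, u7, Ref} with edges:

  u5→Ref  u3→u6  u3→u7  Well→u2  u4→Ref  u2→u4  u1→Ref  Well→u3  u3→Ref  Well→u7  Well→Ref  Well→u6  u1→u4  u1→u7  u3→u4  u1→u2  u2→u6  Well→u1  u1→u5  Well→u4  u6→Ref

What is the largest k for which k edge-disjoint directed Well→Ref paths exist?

Assign every edge capacity 1; by Menger, the answer equals the max flow.
Path Well→Ref (+1); total 1.
Path Well→u1→Ref (+1); total 2.
Path Well→u3→Ref (+1); total 3.
Path Well→u4→Ref (+1); total 4.
Path Well→u6→Ref (+1); total 5.
No residual Well→Ref path; max flow = 5.
Certifying cut of size 5: {Well→Ref, Well→u1, Well→u3, u4→Ref, u6→Ref}.

5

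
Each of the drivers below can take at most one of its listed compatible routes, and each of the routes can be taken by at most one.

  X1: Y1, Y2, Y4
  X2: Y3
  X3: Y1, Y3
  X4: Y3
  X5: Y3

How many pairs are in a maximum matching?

3

Unit-capacity flow: source→left, listed edges, right→sink; max matching = max flow.
Augmenting path X1→Y1 (+1); matched 1.
Augmenting path X2→Y3 (+1); matched 2.
Augmenting path X3→Y1→X1→Y2 (+1); matched 3.
No augmenting path remains; maximum matching = 3.
König certificate: {X1, X3, Y3} is a vertex cover of size 3 (every listed pair touches it), so no matching can be larger.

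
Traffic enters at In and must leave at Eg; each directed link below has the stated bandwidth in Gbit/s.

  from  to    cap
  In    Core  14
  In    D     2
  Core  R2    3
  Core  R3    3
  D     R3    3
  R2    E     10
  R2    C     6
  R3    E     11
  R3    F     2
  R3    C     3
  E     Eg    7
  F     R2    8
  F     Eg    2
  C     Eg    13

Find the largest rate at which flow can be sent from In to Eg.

Augment In→Core→R2→E→Eg: bottleneck 3, flow now 3.
Augment In→Core→R3→E→Eg: bottleneck 3, flow now 6.
Augment In→D→R3→E→Eg: bottleneck 1, flow now 7.
Augment In→D→R3→F→Eg: bottleneck 1, flow now 8.
No augmenting path remains; maximum flow = 8.
In the residual graph, reachable from In: {In, Core}.
Min-cut edges: In→D (2), Core→R2 (3), Core→R3 (3); capacity 2 + 3 + 3 = 8.
This cut is saturated, so no flow can exceed 8.

8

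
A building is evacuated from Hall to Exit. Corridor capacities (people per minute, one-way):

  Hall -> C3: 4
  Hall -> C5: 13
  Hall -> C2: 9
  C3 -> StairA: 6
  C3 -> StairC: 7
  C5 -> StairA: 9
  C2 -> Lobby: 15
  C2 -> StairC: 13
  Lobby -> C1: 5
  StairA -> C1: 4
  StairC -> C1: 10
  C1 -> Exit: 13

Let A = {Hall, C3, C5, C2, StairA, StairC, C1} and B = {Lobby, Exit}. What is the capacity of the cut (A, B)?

28

Edges leaving {Hall, C3, C5, C2, StairA, StairC, C1}: C2→Lobby (15), C1→Exit (13).
Cut capacity = 15 + 13 = 28.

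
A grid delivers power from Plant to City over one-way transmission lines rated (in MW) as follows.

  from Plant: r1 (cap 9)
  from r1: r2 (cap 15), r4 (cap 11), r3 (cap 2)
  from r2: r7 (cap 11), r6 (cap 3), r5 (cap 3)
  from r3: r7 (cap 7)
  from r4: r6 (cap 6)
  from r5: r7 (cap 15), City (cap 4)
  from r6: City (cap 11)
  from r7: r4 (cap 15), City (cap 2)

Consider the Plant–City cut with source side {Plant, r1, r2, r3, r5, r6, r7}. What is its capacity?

43

Edges leaving {Plant, r1, r2, r3, r5, r6, r7}: r1→r4 (11), r5→City (4), r6→City (11), r7→r4 (15), r7→City (2).
Cut capacity = 11 + 4 + 11 + 15 + 2 = 43.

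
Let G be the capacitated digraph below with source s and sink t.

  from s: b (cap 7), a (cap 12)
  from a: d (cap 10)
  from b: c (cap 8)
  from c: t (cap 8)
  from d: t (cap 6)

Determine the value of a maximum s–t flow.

13

Augment s→a→d→t: bottleneck 6, flow now 6.
Augment s→b→c→t: bottleneck 7, flow now 13.
No augmenting path remains; maximum flow = 13.
In the residual graph, reachable from s: {s, a, d}.
Min-cut edges: s→b (7), d→t (6); capacity 7 + 6 = 13.
This cut is saturated, so no flow can exceed 13.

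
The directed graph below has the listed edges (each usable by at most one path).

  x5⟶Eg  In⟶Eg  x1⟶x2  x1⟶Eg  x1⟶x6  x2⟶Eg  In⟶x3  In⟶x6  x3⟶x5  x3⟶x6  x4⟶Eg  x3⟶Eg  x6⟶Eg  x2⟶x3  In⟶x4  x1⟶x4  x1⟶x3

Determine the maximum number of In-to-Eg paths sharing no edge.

Assign every edge capacity 1; by Menger, the answer equals the max flow.
Path In→Eg (+1); total 1.
Path In→x3→Eg (+1); total 2.
Path In→x4→Eg (+1); total 3.
Path In→x6→Eg (+1); total 4.
No residual In→Eg path; max flow = 4.
Certifying cut of size 4: {In→Eg, In→x3, In→x4, In→x6}.

4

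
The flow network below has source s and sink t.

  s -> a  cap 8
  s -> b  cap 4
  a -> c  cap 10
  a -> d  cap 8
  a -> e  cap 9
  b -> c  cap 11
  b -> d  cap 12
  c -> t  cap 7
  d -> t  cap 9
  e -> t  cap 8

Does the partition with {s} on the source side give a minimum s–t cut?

Given cut capacity: 8 + 4 = 12.
Augment s→a→c→t: bottleneck 7, flow now 7.
Augment s→a→d→t: bottleneck 1, flow now 8.
Augment s→b→d→t: bottleneck 4, flow now 12.
No augmenting path remains; maximum flow = 12.
Cut capacity 12 equals the max flow, so it is a minimum cut.

Yes — it is a minimum cut (capacity 12).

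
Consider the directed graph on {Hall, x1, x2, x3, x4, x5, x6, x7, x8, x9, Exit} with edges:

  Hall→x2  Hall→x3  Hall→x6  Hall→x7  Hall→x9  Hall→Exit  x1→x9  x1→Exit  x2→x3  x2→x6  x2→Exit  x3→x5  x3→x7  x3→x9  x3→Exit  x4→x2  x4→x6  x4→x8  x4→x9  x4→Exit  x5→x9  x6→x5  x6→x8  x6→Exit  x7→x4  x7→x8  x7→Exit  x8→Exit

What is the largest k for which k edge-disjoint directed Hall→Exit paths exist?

5

Assign every edge capacity 1; by Menger, the answer equals the max flow.
Path Hall→Exit (+1); total 1.
Path Hall→x2→Exit (+1); total 2.
Path Hall→x3→Exit (+1); total 3.
Path Hall→x6→Exit (+1); total 4.
Path Hall→x7→Exit (+1); total 5.
No residual Hall→Exit path; max flow = 5.
Certifying cut of size 5: {Hall→Exit, Hall→x2, Hall→x3, Hall→x6, Hall→x7}.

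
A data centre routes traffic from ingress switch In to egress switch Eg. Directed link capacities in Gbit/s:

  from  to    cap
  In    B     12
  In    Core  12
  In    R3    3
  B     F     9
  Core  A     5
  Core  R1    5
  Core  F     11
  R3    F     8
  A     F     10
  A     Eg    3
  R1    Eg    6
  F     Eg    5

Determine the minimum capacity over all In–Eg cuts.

Augment In→B→F→Eg: bottleneck 5, flow now 5.
Augment In→Core→A→Eg: bottleneck 3, flow now 8.
Augment In→Core→R1→Eg: bottleneck 5, flow now 13.
No augmenting path remains; maximum flow = 13.
By max-flow min-cut, the minimum cut capacity equals the max flow.
In the residual graph, reachable from In: {In, B, Core, R3, A, F}.
Min-cut edges: Core→R1 (5), A→Eg (3), F→Eg (5); capacity 5 + 3 + 5 = 13.

13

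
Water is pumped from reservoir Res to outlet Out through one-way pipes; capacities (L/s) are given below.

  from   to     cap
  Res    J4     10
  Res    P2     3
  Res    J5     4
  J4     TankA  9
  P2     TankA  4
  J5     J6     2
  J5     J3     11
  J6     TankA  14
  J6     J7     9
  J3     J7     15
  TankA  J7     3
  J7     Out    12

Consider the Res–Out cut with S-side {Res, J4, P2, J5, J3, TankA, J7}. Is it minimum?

Given cut capacity: 2 + 12 = 14.
Augment Res→J4→TankA→J7→Out: bottleneck 3, flow now 3.
Augment Res→J5→J6→J7→Out: bottleneck 2, flow now 5.
Augment Res→J5→J3→J7→Out: bottleneck 2, flow now 7.
No augmenting path remains; maximum flow = 7.
In the residual graph, reachable from Res: {Res, J4, P2, TankA}.
Min-cut edges: Res→J5 (4), TankA→J7 (3); capacity 4 + 3 = 7.
Cut capacity 14 exceeds the max flow 7, so it is not minimum.

No — its capacity is 14, but the minimum cut has capacity 7.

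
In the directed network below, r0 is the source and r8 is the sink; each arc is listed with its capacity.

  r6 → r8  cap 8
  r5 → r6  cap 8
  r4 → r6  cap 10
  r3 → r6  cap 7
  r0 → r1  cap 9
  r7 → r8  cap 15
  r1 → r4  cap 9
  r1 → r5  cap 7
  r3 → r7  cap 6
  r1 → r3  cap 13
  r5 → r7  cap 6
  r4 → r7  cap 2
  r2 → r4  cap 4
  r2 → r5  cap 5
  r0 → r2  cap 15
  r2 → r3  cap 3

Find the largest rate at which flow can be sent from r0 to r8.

Augment r0→r1→r3→r6→r8: bottleneck 7, flow now 7.
Augment r0→r1→r3→r7→r8: bottleneck 2, flow now 9.
Augment r0→r2→r3→r7→r8: bottleneck 3, flow now 12.
Augment r0→r2→r4→r6→r8: bottleneck 1, flow now 13.
Augment r0→r2→r4→r7→r8: bottleneck 2, flow now 15.
Augment r0→r2→r5→r7→r8: bottleneck 5, flow now 20.
Augment r0→r2→r4→r6→r3→r7→r8: bottleneck 1, flow now 21. (uses reverse residual edge)
No augmenting path remains; maximum flow = 21.
In the residual graph, reachable from r0: {r0, r2}.
Min-cut edges: r0→r1 (9), r2→r3 (3), r2→r4 (4), r2→r5 (5); capacity 9 + 3 + 4 + 5 = 21.
This cut is saturated, so no flow can exceed 21.

21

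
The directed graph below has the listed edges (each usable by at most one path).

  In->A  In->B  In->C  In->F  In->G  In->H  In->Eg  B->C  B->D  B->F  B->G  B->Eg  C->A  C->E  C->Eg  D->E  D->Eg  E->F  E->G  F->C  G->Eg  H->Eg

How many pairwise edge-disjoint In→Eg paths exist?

5

Assign every edge capacity 1; by Menger, the answer equals the max flow.
Path In→Eg (+1); total 1.
Path In→B→Eg (+1); total 2.
Path In→C→Eg (+1); total 3.
Path In→G→Eg (+1); total 4.
Path In→H→Eg (+1); total 5.
No residual In→Eg path; max flow = 5.
Certifying cut of size 5: {C→Eg, G→Eg, In→B, In→Eg, In→H}.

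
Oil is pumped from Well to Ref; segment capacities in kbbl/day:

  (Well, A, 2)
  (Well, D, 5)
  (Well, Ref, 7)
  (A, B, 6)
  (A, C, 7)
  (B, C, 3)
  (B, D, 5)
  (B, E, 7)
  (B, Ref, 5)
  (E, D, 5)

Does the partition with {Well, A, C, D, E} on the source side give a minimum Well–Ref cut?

Given cut capacity: 7 + 6 = 13.
Augment Well→Ref: bottleneck 7, flow now 7.
Augment Well→A→B→Ref: bottleneck 2, flow now 9.
No augmenting path remains; maximum flow = 9.
In the residual graph, reachable from Well: {Well, D}.
Min-cut edges: Well→A (2), Well→Ref (7); capacity 2 + 7 = 9.
Cut capacity 13 exceeds the max flow 9, so it is not minimum.

No — its capacity is 13, but the minimum cut has capacity 9.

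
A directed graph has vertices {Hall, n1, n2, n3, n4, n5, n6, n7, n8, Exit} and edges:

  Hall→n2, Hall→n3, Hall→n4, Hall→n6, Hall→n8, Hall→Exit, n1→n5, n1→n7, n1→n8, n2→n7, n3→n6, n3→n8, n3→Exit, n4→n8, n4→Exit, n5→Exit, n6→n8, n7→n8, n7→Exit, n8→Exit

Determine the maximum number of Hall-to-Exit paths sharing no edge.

5

Assign every edge capacity 1; by Menger, the answer equals the max flow.
Path Hall→Exit (+1); total 1.
Path Hall→n3→Exit (+1); total 2.
Path Hall→n4→Exit (+1); total 3.
Path Hall→n8→Exit (+1); total 4.
Path Hall→n2→n7→Exit (+1); total 5.
No residual Hall→Exit path; max flow = 5.
Certifying cut of size 5: {Hall→Exit, Hall→n2, Hall→n3, Hall→n4, n8→Exit}.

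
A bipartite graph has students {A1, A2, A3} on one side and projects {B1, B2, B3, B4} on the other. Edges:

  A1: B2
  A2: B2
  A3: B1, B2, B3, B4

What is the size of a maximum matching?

2

Unit-capacity flow: source→left, listed edges, right→sink; max matching = max flow.
Augmenting path A1→B2 (+1); matched 1.
Augmenting path A3→B1 (+1); matched 2.
No augmenting path remains; maximum matching = 2.
König certificate: {A3, B2} is a vertex cover of size 2 (every listed pair touches it), so no matching can be larger.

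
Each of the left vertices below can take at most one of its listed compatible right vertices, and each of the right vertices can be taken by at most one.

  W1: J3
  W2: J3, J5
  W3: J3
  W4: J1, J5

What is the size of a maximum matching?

3

Unit-capacity flow: source→left, listed edges, right→sink; max matching = max flow.
Augmenting path W1→J3 (+1); matched 1.
Augmenting path W2→J5 (+1); matched 2.
Augmenting path W4→J1 (+1); matched 3.
No augmenting path remains; maximum matching = 3.
König certificate: {W2, W4, J3} is a vertex cover of size 3 (every listed pair touches it), so no matching can be larger.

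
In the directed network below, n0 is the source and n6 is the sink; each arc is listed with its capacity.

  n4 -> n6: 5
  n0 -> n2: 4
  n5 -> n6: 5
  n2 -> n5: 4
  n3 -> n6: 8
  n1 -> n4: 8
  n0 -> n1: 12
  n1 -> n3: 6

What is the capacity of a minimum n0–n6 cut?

15

Augment n0→n1→n3→n6: bottleneck 6, flow now 6.
Augment n0→n1→n4→n6: bottleneck 5, flow now 11.
Augment n0→n2→n5→n6: bottleneck 4, flow now 15.
No augmenting path remains; maximum flow = 15.
By max-flow min-cut, the minimum cut capacity equals the max flow.
In the residual graph, reachable from n0: {n0, n1, n4}.
Min-cut edges: n0→n2 (4), n1→n3 (6), n4→n6 (5); capacity 4 + 6 + 5 = 15.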